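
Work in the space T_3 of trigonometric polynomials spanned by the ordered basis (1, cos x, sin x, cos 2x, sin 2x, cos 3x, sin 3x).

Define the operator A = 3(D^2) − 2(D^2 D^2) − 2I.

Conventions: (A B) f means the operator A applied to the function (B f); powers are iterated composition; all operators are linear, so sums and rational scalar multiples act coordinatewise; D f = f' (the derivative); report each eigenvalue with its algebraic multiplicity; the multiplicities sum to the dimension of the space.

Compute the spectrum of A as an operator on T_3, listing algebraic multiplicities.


image of 1: -2
image of cos x: -7cos x
image of sin x: -7sin x
image of cos 2x: -46cos 2x
image of sin 2x: -46sin 2x
image of cos 3x: -191cos 3x
image of sin 3x: -191sin 3x
the matrix is diagonal; its diagonal is (-2, -7, -7, -46, -46, -191, -191)
for a triangular matrix the eigenvalues are the diagonal entries, with algebraic multiplicity their repetition count

λ = -191 (multiplicity 2), λ = -46 (multiplicity 2), λ = -7 (multiplicity 2), λ = -2 (multiplicity 1)


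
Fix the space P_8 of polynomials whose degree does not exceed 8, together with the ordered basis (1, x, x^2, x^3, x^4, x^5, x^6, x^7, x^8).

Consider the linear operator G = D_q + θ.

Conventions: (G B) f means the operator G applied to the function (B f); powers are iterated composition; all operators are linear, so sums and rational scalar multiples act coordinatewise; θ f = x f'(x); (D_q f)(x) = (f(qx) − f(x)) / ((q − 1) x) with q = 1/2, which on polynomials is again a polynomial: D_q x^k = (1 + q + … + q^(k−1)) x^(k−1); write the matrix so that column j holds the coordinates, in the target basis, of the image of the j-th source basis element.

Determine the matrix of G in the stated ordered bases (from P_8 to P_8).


image of 1: 0
image of x: x + 1
image of x^2: 2x^2 + (3/2)x
image of x^3: 3x^3 + (7/4)x^2
image of x^4: 4x^4 + (15/8)x^3
image of x^5: 5x^5 + (31/16)x^4
image of x^6: 6x^6 + (63/32)x^5
image of x^7: 7x^7 + (127/64)x^6
image of x^8: 8x^8 + (255/128)x^7
each image's coordinates form column j of the matrix

the matrix is [[0, 1, 0, 0, 0, 0, 0, 0, 0]; [0, 1, 3/2, 0, 0, 0, 0, 0, 0]; [0, 0, 2, 7/4, 0, 0, 0, 0, 0]; [0, 0, 0, 3, 15/8, 0, 0, 0, 0]; [0, 0, 0, 0, 4, 31/16, 0, 0, 0]; [0, 0, 0, 0, 0, 5, 63/32, 0, 0]; [0, 0, 0, 0, 0, 0, 6, 127/64, 0]; [0, 0, 0, 0, 0, 0, 0, 7, 255/128]; [0, 0, 0, 0, 0, 0, 0, 0, 8]] (rows listed top to bottom)


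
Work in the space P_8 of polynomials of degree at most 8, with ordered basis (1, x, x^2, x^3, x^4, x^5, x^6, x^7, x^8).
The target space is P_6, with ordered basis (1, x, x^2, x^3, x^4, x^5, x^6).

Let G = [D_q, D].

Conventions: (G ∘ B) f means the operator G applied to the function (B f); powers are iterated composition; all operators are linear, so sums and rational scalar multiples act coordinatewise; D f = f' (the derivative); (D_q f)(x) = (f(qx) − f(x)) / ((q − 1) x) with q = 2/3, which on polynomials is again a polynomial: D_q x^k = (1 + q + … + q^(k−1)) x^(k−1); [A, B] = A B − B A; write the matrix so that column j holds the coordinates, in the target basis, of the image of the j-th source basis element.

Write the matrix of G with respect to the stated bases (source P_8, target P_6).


the matrix is [[0, 0, 1/3, 0, 0, 0, 0, 0, 0]; [0, 0, 0, 7/9, 0, 0, 0, 0, 0]; [0, 0, 0, 0, 11/9, 0, 0, 0, 0]; [0, 0, 0, 0, 0, 131/81, 0, 0, 0]; [0, 0, 0, 0, 0, 0, 473/243, 0, 0]; [0, 0, 0, 0, 0, 0, 0, 179/81, 0]; [0, 0, 0, 0, 0, 0, 0, 0, 5281/2187]] (rows listed top to bottom)

image of 1: 0
image of x: 0
image of x^2: 1/3
image of x^3: (7/9)x
image of x^4: (11/9)x^2
image of x^5: (131/81)x^3
image of x^6: (473/243)x^4
image of x^7: (179/81)x^5
image of x^8: (5281/2187)x^6
each image's coordinates form column j of the matrix


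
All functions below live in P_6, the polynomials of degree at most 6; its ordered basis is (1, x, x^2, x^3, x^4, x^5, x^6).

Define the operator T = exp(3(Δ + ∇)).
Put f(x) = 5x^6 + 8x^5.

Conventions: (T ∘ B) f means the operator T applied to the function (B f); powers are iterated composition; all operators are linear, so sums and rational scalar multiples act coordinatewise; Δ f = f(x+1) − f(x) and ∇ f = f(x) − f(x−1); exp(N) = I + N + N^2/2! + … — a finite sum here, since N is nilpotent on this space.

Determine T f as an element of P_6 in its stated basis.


order-1 term: 180x^5 + 240x^4 + 600x^3 + 480x^2 + 180x + 48
order-2 term: 2700x^4 + 2880x^3 + 10800x^2 + 5760x + 2880
order-3 term: 21600x^3 + 17280x^2 + 64800x + 17280
order-4 term: 97200x^2 + 51840x + 129600
order-5 term: 233280x + 62208
order-6 term: 233280
the series for exp(3(Δ + ∇)) f terminates at order 6
exp(3(Δ + ∇)) f = 5x^6 + 188x^5 + 2940x^4 + 25080x^3 + 125760x^2 + 355860x + 445296

the image equals g(x) = 5x^6 + 188x^5 + 2940x^4 + 25080x^3 + 125760x^2 + 355860x + 445296


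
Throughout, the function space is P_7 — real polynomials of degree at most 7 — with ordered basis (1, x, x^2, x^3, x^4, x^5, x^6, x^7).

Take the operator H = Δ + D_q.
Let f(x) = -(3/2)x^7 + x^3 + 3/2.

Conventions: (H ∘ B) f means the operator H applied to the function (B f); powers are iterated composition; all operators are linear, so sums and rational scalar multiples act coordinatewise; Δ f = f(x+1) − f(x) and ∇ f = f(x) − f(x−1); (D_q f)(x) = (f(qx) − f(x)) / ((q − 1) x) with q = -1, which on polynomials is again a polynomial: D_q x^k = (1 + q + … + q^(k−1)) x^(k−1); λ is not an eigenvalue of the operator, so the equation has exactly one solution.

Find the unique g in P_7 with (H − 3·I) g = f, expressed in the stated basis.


write g with unknown coordinates in the stated basis and equate coefficients in (H − 3·I) g = f
solving from the highest basis element down gives g = (1/2)x^7 + (4/3)x^6 + (37/6)x^5 + (149/6)x^4 + (1225/18)x^3 + (9241/54)x^2 + (37157/162)x + 59069/243
check: H g = 4x^6 + (37/2)x^5 + (149/2)x^4 + (1231/6)x^3 + (9241/18)x^2 + (37157/54)x + 118381/162
so H g − 3·g = -(3/2)x^7 + x^3 + 3/2 = f ✓

g(x) = (1/2)x^7 + (4/3)x^6 + (37/6)x^5 + (149/6)x^4 + (1225/18)x^3 + (9241/54)x^2 + (37157/162)x + 59069/243


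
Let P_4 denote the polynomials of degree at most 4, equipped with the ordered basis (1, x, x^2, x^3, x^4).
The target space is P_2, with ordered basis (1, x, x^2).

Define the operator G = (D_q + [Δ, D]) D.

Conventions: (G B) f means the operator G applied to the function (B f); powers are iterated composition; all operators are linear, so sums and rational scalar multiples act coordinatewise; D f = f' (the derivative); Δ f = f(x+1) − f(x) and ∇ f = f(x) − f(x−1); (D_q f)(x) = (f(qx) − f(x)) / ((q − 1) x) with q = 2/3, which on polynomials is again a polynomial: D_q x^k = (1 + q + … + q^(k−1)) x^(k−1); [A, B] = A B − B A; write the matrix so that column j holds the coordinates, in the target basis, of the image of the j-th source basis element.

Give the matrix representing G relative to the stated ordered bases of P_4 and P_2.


image of 1: 0
image of x: 0
image of x^2: 2
image of x^3: 5x
image of x^4: (76/9)x^2
each image's coordinates form column j of the matrix

the matrix is [[0, 0, 2, 0, 0]; [0, 0, 0, 5, 0]; [0, 0, 0, 0, 76/9]] (rows listed top to bottom)


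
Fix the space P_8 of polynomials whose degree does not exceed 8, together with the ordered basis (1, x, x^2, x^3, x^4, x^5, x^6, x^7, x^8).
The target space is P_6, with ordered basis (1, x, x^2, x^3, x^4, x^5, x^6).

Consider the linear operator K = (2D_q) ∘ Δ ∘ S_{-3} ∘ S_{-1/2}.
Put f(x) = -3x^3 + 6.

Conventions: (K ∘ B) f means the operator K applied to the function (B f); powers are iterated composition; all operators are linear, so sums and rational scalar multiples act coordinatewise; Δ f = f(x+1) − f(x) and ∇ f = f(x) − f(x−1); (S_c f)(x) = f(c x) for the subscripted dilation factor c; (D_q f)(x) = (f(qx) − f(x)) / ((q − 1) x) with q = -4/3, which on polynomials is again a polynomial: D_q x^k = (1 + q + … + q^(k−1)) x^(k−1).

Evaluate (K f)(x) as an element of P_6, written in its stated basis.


the image equals g(x) = (81/4)x - 243/4

S_{-1/2} f = (3/8)x^3 + 6
S_{-3} S_{-1/2} f = -(81/8)x^3 + 6
Δ S_{-3} S_{-1/2} f = -(243/8)x^2 - (243/8)x - 81/8
D_q (Δ ∘ S_{-3}) S_{-1/2} f = (81/8)x - 243/8
(2D_q) (Δ ∘ S_{-3}) S_{-1/2} f = (81/4)x - 243/4


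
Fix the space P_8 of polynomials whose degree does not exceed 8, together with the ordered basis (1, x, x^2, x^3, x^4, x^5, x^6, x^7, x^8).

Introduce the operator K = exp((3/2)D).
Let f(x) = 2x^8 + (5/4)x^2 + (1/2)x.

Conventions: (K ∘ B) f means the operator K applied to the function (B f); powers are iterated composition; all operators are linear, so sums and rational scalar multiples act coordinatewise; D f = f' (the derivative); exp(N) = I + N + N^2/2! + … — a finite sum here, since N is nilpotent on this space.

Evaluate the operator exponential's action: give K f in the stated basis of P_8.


order-1 term: 24x^7 + (15/4)x + 3/4
order-2 term: 126x^6 + 45/16
order-3 term: 378x^5
order-4 term: (2835/4)x^4
order-5 term: (1701/2)x^3
order-6 term: (5103/8)x^2
order-7 term: (2187/8)x
order-8 term: 6561/128
the series for exp((3/2)D) f terminates at order 8
exp((3/2)D) f = 2x^8 + 24x^7 + 126x^6 + 378x^5 + (2835/4)x^4 + (1701/2)x^3 + (5113/8)x^2 + (2221/8)x + 7017/128

the result is g(x) = 2x^8 + 24x^7 + 126x^6 + 378x^5 + (2835/4)x^4 + (1701/2)x^3 + (5113/8)x^2 + (2221/8)x + 7017/128


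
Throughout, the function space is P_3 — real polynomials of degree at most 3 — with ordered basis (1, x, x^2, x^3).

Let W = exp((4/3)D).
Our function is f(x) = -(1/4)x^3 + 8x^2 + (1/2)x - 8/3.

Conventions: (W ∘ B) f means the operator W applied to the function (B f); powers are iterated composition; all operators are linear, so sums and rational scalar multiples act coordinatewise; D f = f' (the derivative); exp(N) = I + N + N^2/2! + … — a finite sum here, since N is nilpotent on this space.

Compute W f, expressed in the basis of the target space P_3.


order-1 term: -x^2 + (64/3)x + 2/3
order-2 term: -(4/3)x + 128/9
order-3 term: -16/27
the series for exp((4/3)D) f terminates at order 3
exp((4/3)D) f = -(1/4)x^3 + 7x^2 + (41/2)x + 314/27

the result is g(x) = -(1/4)x^3 + 7x^2 + (41/2)x + 314/27


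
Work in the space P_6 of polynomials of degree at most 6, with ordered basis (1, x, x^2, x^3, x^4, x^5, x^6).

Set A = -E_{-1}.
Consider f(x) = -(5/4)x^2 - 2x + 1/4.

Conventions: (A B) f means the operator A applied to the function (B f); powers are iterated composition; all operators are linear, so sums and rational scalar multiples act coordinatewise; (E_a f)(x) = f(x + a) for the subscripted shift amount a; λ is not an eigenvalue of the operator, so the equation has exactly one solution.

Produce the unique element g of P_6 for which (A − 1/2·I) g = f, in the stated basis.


the result is g(x) = (5/6)x^2 + (22/9)x + 49/54

write g with unknown coordinates in the stated basis and equate coefficients in (A − 1/2·I) g = f
solving from the highest basis element down gives g = (5/6)x^2 + (22/9)x + 49/54
check: A g = -(5/6)x^2 - (7/9)x + 19/27
so A g − 1/2·g = -(5/4)x^2 - 2x + 1/4 = f ✓


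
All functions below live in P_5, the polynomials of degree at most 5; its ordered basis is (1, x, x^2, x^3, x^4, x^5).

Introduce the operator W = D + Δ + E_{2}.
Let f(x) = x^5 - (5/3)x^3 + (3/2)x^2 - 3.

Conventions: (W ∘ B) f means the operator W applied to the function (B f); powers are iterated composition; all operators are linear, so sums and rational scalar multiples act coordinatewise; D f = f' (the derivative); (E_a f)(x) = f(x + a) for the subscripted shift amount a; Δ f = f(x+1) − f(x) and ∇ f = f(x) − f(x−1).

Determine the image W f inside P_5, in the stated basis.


the result is g(x) = x^5 + 20x^4 + (145/3)x^3 + (143/2)x^2 + 72x + 45/2

D f = 5x^4 - 5x^2 + 3x
Δ f = 5x^4 + 10x^3 + 5x^2 + 3x + 5/6
E_{2} f = x^5 + 10x^4 + (115/3)x^3 + (143/2)x^2 + 66x + 65/3
(D + Δ + E_{2}) f = x^5 + 20x^4 + (145/3)x^3 + (143/2)x^2 + 72x + 45/2


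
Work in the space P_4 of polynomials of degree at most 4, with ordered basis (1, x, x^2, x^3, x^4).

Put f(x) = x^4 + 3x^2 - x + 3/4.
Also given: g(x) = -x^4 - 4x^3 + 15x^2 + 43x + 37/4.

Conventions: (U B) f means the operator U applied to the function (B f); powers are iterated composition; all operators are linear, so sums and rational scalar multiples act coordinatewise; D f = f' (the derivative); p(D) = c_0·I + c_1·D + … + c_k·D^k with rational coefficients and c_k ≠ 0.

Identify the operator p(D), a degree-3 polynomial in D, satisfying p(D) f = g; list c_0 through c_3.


p(D) = -I − D + (3/2)·D^2 + 2·D^3, i.e. c_0 = -1, c_1 = -1, c_2 = 3/2, c_3 = 2

D^0 f = x^4 + 3x^2 - x + 3/4
D^1 f = 4x^3 + 6x - 1
D^2 f = 12x^2 + 6
D^3 f = 24x
matching coefficients of g against c_0 f + c_1 Df + … from the top degree down determines the c_i
solution: c_0 = -1, c_1 = -1, c_2 = 3/2, c_3 = 2


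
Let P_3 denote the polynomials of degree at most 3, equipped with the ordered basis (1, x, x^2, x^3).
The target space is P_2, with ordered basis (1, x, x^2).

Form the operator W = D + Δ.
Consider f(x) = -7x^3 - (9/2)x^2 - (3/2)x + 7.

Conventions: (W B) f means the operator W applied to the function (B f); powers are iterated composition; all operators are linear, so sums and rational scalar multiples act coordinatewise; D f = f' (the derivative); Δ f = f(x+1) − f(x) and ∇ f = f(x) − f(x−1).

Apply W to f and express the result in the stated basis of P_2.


g(x) = -42x^2 - 39x - 29/2

D f = -21x^2 - 9x - 3/2
Δ f = -21x^2 - 30x - 13
(D + Δ) f = -42x^2 - 39x - 29/2


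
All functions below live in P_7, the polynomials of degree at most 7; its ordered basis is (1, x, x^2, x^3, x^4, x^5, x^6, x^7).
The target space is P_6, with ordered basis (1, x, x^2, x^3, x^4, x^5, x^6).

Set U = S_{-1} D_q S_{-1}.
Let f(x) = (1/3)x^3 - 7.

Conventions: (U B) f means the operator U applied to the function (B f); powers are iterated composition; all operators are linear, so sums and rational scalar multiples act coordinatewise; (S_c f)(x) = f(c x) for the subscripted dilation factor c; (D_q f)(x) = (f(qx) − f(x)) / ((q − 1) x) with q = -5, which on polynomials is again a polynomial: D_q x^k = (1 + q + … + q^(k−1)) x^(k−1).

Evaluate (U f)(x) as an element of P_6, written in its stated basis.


S_{-1} f = -(1/3)x^3 - 7
D_q S_{-1} f = -7x^2
S_{-1} D_q S_{-1} f = -7x^2

g(x) = -7x^2


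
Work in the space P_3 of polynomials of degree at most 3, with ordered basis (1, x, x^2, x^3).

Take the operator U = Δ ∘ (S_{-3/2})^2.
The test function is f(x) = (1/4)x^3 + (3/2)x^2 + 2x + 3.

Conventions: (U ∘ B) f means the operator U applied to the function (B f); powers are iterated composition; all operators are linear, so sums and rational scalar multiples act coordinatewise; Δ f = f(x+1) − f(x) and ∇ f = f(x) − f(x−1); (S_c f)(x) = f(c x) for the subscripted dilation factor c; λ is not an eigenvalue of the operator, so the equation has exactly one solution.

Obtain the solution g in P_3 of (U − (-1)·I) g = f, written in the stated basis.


g(x) = (1/4)x^3 - (1803/256)x^2 + (132643/2048)x - 900453/8192

write g with unknown coordinates in the stated basis and equate coefficients in (U − (-1)·I) g = f
solving from the highest basis element down gives g = (1/4)x^3 - (1803/256)x^2 + (132643/2048)x - 900453/8192
check: U g = (2187/256)x^2 - (128547/2048)x + 925029/8192
so U g − (-1)·g = (1/4)x^3 + (3/2)x^2 + 2x + 3 = f ✓


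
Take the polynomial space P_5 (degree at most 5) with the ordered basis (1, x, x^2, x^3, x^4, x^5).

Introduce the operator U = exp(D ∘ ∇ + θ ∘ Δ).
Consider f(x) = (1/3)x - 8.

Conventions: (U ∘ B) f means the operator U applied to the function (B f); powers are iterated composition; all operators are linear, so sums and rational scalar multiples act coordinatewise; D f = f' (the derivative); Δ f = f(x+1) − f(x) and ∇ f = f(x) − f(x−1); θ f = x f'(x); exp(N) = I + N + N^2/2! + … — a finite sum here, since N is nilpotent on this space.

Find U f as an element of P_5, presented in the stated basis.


the series for exp(D ∘ ∇ + θ ∘ Δ) f terminates at order 0
exp(D ∘ ∇ + θ ∘ Δ) f = (1/3)x - 8

g(x) = (1/3)x - 8


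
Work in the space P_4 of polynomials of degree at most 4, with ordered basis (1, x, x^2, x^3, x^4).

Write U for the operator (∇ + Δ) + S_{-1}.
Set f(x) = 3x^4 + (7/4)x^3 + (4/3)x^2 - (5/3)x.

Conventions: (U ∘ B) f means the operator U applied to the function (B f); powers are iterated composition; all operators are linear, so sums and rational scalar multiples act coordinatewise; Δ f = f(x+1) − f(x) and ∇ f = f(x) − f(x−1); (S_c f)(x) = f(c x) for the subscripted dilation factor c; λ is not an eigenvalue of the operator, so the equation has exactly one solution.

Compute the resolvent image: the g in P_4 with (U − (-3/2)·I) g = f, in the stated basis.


g(x) = (6/5)x^4 - (157/10)x^3 + (2866/75)x^2 - (8206/25)x + 34394/125

write g with unknown coordinates in the stated basis and equate coefficients in (U − (-3/2)·I) g = f
solving from the highest basis element down gives g = (6/5)x^4 - (157/10)x^3 + (2866/75)x^2 - (8206/25)x + 34394/125
check: U g = (6/5)x^4 + (253/10)x^3 - (4199/75)x^2 + (36802/75)x - 51591/125
so U g − (-3/2)·g = 3x^4 + (7/4)x^3 + (4/3)x^2 - (5/3)x = f ✓


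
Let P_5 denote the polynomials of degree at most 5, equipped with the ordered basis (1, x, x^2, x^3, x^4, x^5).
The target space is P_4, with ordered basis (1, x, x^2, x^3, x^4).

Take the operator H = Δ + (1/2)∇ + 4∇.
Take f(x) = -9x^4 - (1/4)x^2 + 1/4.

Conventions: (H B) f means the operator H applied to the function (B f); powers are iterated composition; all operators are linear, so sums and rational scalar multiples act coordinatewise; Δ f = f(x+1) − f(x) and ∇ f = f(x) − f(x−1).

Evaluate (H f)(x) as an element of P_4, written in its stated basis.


the image equals g(x) = -198x^3 + 189x^2 - (803/4)x + 259/8

Δ f = -36x^3 - 54x^2 - (73/2)x - 37/4
∇ f = -36x^3 + 54x^2 - (73/2)x + 37/4
((1/2)∇) f = -18x^3 + 27x^2 - (73/4)x + 37/8
∇ f = -36x^3 + 54x^2 - (73/2)x + 37/4
(4∇) f = -144x^3 + 216x^2 - 146x + 37
(Δ + (1/2)∇ + 4∇) f = -198x^3 + 189x^2 - (803/4)x + 259/8


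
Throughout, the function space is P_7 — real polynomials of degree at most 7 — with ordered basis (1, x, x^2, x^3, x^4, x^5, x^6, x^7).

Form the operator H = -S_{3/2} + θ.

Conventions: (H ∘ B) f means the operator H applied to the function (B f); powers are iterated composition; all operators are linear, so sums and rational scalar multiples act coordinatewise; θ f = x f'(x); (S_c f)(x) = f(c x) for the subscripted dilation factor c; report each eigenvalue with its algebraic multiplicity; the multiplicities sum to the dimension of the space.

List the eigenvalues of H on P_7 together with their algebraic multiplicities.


λ = -1291/128 (multiplicity 1), λ = -345/64 (multiplicity 1), λ = -83/32 (multiplicity 1), λ = -17/16 (multiplicity 1), λ = -1 (multiplicity 1), λ = -1/2 (multiplicity 1), λ = -3/8 (multiplicity 1), λ = -1/4 (multiplicity 1)

image of 1: -1
image of x: -(1/2)x
image of x^2: -(1/4)x^2
image of x^3: -(3/8)x^3
image of x^4: -(17/16)x^4
image of x^5: -(83/32)x^5
image of x^6: -(345/64)x^6
image of x^7: -(1291/128)x^7
the matrix is upper triangular; its diagonal is (-1, -1/2, -1/4, -3/8, -17/16, -83/32, -345/64, -1291/128)
for a triangular matrix the eigenvalues are the diagonal entries, with algebraic multiplicity their repetition count


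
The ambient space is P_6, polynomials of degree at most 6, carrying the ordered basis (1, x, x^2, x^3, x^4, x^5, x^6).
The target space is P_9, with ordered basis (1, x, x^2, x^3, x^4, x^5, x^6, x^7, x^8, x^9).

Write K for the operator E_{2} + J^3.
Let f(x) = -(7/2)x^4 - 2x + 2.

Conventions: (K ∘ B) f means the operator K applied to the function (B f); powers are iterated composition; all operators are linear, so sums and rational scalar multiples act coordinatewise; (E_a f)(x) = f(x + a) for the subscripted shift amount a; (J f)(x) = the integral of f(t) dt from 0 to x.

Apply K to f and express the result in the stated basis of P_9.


E_{2} f = -(7/2)x^4 - 28x^3 - 84x^2 - 114x - 58
J f = -(7/10)x^5 - x^2 + 2x
J J f = -(7/60)x^6 - (1/3)x^3 + x^2
J J J f = -(1/60)x^7 - (1/12)x^4 + (1/3)x^3
(E_{2} + J^3) f = -(1/60)x^7 - (43/12)x^4 - (83/3)x^3 - 84x^2 - 114x - 58

g(x) = -(1/60)x^7 - (43/12)x^4 - (83/3)x^3 - 84x^2 - 114x - 58


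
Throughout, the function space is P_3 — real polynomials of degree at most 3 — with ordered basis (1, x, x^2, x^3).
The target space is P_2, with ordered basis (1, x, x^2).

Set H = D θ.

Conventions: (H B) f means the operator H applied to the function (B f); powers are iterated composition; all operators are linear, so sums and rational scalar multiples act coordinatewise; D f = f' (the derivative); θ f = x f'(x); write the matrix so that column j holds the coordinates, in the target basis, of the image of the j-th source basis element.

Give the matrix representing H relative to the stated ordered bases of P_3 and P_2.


image of 1: 0
image of x: 1
image of x^2: 4x
image of x^3: 9x^2
each image's coordinates form column j of the matrix

the matrix is [[0, 1, 0, 0]; [0, 0, 4, 0]; [0, 0, 0, 9]] (rows listed top to bottom)


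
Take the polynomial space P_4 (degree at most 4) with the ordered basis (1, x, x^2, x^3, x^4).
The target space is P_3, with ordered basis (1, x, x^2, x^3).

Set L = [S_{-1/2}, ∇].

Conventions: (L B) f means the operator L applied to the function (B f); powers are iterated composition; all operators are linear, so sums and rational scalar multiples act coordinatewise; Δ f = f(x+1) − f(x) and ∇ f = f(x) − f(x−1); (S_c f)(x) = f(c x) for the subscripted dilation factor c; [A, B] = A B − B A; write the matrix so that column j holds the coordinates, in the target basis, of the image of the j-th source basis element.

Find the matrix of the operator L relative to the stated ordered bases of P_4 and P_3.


image of 1: 0
image of x: 3/2
image of x^2: -(3/2)x - 3/4
image of x^3: (9/8)x^2 + (9/8)x + 9/8
image of x^4: -(3/4)x^3 - (9/8)x^2 - (9/4)x - 15/16
each image's coordinates form column j of the matrix

the matrix is [[0, 3/2, -3/4, 9/8, -15/16]; [0, 0, -3/2, 9/8, -9/4]; [0, 0, 0, 9/8, -9/8]; [0, 0, 0, 0, -3/4]] (rows listed top to bottom)


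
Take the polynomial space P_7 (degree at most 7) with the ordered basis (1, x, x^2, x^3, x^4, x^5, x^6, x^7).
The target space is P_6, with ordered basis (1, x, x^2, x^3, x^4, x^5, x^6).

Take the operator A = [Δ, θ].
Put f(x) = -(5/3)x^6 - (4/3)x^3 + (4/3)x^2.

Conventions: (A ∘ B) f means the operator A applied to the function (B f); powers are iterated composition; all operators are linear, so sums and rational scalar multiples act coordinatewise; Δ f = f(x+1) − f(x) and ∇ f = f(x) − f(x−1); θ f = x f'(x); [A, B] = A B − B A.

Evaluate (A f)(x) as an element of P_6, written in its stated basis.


the image equals g(x) = -10x^5 - 50x^4 - 100x^3 - 104x^2 - (166/3)x - 34/3

θ f = -10x^6 - 4x^3 + (8/3)x^2
Δ θ f = -60x^5 - 150x^4 - 200x^3 - 162x^2 - (200/3)x - 34/3
Δ f = -10x^5 - 25x^4 - (100/3)x^3 - 29x^2 - (34/3)x - 5/3
θ Δ f = -50x^5 - 100x^4 - 100x^3 - 58x^2 - (34/3)x
[Δ, θ] f = -10x^5 - 50x^4 - 100x^3 - 104x^2 - (166/3)x - 34/3


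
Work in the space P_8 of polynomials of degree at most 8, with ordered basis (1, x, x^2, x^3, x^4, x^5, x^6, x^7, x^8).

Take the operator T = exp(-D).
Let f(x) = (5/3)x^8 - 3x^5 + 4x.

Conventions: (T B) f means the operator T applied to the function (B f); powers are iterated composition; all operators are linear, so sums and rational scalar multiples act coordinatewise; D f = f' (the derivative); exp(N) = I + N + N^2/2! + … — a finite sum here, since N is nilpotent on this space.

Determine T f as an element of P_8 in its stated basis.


order-1 term: -(40/3)x^7 + 15x^4 - 4
order-2 term: (140/3)x^6 - 30x^3
order-3 term: -(280/3)x^5 + 30x^2
order-4 term: (350/3)x^4 - 15x
order-5 term: -(280/3)x^3 + 3
order-6 term: (140/3)x^2
order-7 term: -(40/3)x
order-8 term: 5/3
the series for exp(-D) f terminates at order 8
exp(-D) f = (5/3)x^8 - (40/3)x^7 + (140/3)x^6 - (289/3)x^5 + (395/3)x^4 - (370/3)x^3 + (230/3)x^2 - (73/3)x + 2/3

the result is g(x) = (5/3)x^8 - (40/3)x^7 + (140/3)x^6 - (289/3)x^5 + (395/3)x^4 - (370/3)x^3 + (230/3)x^2 - (73/3)x + 2/3


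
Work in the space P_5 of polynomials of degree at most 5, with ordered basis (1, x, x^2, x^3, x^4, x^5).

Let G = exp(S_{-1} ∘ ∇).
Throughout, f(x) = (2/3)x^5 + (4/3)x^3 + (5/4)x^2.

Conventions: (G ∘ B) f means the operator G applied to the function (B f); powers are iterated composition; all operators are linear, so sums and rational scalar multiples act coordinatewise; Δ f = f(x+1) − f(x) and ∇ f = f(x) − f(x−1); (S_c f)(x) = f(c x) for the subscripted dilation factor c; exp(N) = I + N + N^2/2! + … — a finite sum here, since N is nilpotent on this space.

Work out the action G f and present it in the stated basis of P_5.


g(x) = (2/3)x^5 + (10/3)x^4 + (4/3)x^3 + (21/4)x^2 - (35/6)x - 9/2

order-1 term: (10/3)x^4 + (20/3)x^3 + (32/3)x^2 + (29/6)x + 3/4
order-2 term: -(20/3)x^3 - (22/3)x - 5/4
order-3 term: -(20/3)x^2 - (20/3)x - 14/3
order-4 term: (10/3)x
order-5 term: 2/3
the series for exp(S_{-1} ∘ ∇) f terminates at order 5
exp(S_{-1} ∘ ∇) f = (2/3)x^5 + (10/3)x^4 + (4/3)x^3 + (21/4)x^2 - (35/6)x - 9/2


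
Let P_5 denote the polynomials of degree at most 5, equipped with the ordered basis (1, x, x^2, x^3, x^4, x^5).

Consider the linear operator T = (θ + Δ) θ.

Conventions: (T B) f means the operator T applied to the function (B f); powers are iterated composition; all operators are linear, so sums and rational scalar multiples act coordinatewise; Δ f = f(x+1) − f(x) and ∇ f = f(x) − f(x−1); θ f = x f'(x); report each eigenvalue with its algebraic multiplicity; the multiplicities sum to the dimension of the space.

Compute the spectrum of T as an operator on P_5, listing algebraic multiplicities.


λ = 0 (multiplicity 1), λ = 1 (multiplicity 1), λ = 4 (multiplicity 1), λ = 9 (multiplicity 1), λ = 16 (multiplicity 1), λ = 25 (multiplicity 1)

image of 1: 0
image of x: x + 1
image of x^2: 4x^2 + 4x + 2
image of x^3: 9x^3 + 9x^2 + 9x + 3
image of x^4: 16x^4 + 16x^3 + 24x^2 + 16x + 4
image of x^5: 25x^5 + 25x^4 + 50x^3 + 50x^2 + 25x + 5
the matrix is upper triangular; its diagonal is (0, 1, 4, 9, 16, 25)
for a triangular matrix the eigenvalues are the diagonal entries, with algebraic multiplicity their repetition count


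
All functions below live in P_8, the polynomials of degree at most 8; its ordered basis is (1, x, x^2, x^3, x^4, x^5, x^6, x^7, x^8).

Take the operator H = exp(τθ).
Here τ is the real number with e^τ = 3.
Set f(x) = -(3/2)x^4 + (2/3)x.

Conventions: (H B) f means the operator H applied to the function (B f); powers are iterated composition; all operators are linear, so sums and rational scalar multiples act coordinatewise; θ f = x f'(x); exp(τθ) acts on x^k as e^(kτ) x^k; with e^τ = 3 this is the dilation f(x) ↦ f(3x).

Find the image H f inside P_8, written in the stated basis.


the image equals g(x) = -(243/2)x^4 + 2x

exp(τθ) x^k = e^(kτ) x^k; with e^τ = 3 this sends x^k to 3^k x^k
x ↦ 3 x
x^4 ↦ 81 x^4
applying this coordinatewise to f: exp(τθ) f = -(243/2)x^4 + 2x


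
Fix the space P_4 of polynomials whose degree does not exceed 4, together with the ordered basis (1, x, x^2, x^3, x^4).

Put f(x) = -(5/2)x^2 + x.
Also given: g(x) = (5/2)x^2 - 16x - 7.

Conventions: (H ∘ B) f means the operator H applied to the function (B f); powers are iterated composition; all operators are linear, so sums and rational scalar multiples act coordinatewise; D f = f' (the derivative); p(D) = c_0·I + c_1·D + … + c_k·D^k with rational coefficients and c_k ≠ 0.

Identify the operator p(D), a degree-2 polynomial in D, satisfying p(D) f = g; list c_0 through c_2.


D^0 f = -(5/2)x^2 + x
D^1 f = -5x + 1
D^2 f = -5
matching coefficients of g against c_0 f + c_1 Df + … from the top degree down determines the c_i
solution: c_0 = -1, c_1 = 3, c_2 = 2

p(D) = -I + 3·D + 2·D^2, i.e. c_0 = -1, c_1 = 3, c_2 = 2


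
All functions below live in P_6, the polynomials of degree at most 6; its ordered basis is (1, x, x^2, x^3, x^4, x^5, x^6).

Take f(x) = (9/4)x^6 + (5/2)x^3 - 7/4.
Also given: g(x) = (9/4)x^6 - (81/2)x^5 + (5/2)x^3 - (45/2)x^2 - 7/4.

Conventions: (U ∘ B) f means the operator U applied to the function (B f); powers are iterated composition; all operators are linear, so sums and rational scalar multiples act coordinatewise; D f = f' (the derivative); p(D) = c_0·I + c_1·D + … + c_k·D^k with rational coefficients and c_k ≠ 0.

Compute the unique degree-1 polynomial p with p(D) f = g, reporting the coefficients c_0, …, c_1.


p(D) = I − 3·D, i.e. c_0 = 1, c_1 = -3

D^0 f = (9/4)x^6 + (5/2)x^3 - 7/4
D^1 f = (27/2)x^5 + (15/2)x^2
matching coefficients of g against c_0 f + c_1 Df + … from the top degree down determines the c_i
solution: c_0 = 1, c_1 = -3


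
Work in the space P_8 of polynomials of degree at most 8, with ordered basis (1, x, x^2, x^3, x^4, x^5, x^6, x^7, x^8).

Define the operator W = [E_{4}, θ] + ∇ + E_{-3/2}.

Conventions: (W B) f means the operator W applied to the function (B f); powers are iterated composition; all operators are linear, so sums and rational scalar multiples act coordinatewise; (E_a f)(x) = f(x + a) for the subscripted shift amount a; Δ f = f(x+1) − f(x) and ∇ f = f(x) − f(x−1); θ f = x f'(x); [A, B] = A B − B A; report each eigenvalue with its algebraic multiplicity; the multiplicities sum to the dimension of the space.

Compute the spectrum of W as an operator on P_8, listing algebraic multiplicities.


image of 1: 1
image of x: x + 7/2
image of x^2: x^2 + 7x + 133/4
image of x^3: x^3 + (21/2)x^2 + (399/4)x + 1517/8
image of x^4: x^4 + 14x^3 + (399/2)x^2 + (1517/2)x + 16449/16
image of x^5: x^5 + (35/2)x^4 + (665/2)x^3 + (7585/4)x^2 + (82245/16)x + 163629/32
image of x^6: x^6 + 21x^5 + (1995/4)x^4 + (7585/2)x^3 + (246735/16)x^2 + (490887/16)x + 1573529/64
image of x^7: x^7 + (49/2)x^6 + (2793/4)x^5 + (53095/8)x^4 + (575715/16)x^3 + (3436209/32)x^2 + (11014703/64)x + 14678005/128
image of x^8: x^8 + 28x^7 + 931x^6 + 10619x^5 + (575715/8)x^4 + (1145403/4)x^3 + (11014703/16)x^2 + (14678005/16)x + 134224033/256
the matrix is upper triangular; its diagonal is (1, 1, 1, 1, 1, 1, 1, 1, 1)
for a triangular matrix the eigenvalues are the diagonal entries, with algebraic multiplicity their repetition count

λ = 1 (multiplicity 9)


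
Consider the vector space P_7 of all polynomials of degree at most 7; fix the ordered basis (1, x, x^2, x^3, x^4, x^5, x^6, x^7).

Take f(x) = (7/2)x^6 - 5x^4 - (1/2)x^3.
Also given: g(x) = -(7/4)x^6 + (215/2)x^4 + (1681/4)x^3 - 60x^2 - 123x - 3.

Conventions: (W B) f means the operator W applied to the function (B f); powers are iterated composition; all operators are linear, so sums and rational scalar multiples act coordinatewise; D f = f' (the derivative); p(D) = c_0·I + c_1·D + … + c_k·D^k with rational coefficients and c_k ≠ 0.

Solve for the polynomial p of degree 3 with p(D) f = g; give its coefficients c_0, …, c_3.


D^0 f = (7/2)x^6 - 5x^4 - (1/2)x^3
D^1 f = 21x^5 - 20x^3 - (3/2)x^2
D^2 f = 105x^4 - 60x^2 - 3x
D^3 f = 420x^3 - 120x - 3
matching coefficients of g against c_0 f + c_1 Df + … from the top degree down determines the c_i
solution: c_0 = -1/2, c_1 = 0, c_2 = 1, c_3 = 1

c_0 = -1/2, c_1 = 0, c_2 = 1, c_3 = 1


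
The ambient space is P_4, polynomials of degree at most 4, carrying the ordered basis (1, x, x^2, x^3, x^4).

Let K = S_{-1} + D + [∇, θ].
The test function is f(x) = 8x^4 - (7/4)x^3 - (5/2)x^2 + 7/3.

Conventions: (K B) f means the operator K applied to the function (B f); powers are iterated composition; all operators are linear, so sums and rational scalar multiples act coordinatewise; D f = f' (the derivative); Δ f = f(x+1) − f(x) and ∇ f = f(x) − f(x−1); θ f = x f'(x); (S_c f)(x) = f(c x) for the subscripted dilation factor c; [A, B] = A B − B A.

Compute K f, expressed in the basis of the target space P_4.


g(x) = 8x^4 + (263/4)x^3 - 109x^2 + (193/2)x - 359/12

S_{-1} f = 8x^4 + (7/4)x^3 - (5/2)x^2 + 7/3
D f = 32x^3 - (21/4)x^2 - 5x
θ f = 32x^4 - (21/4)x^3 - 5x^2
∇ θ f = 128x^3 - (831/4)x^2 + (535/4)x - 129/4
∇ f = 32x^3 - (213/4)x^2 + (129/4)x - 29/4
θ ∇ f = 96x^3 - (213/2)x^2 + (129/4)x
[∇, θ] f = 32x^3 - (405/4)x^2 + (203/2)x - 129/4
(S_{-1} + D + [∇, θ]) f = 8x^4 + (263/4)x^3 - 109x^2 + (193/2)x - 359/12


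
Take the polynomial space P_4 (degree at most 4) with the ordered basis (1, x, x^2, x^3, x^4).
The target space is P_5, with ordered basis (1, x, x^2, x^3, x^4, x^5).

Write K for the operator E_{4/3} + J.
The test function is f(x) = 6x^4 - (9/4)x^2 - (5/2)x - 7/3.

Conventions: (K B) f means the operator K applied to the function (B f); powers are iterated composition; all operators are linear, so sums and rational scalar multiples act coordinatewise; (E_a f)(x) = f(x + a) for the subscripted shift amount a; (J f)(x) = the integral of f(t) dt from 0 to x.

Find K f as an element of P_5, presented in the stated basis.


g(x) = (6/5)x^5 + 6x^4 + (125/4)x^3 + (121/2)x^2 + (829/18)x + 251/27

E_{4/3} f = 6x^4 + 32x^3 + (247/4)x^2 + (871/18)x + 251/27
J f = (6/5)x^5 - (3/4)x^3 - (5/4)x^2 - (7/3)x
(E_{4/3} + J) f = (6/5)x^5 + 6x^4 + (125/4)x^3 + (121/2)x^2 + (829/18)x + 251/27


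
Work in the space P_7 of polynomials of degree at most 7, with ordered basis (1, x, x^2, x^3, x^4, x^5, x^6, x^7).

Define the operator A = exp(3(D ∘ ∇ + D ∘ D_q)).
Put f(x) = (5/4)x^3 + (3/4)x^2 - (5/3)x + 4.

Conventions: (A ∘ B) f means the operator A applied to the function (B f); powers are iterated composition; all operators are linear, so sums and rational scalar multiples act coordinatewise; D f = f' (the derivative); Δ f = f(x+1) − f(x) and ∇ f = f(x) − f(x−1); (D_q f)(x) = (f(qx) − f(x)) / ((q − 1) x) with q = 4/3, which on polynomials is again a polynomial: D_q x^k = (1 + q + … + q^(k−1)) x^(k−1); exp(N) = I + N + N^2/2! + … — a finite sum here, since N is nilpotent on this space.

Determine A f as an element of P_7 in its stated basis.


the image equals g(x) = (5/4)x^3 + (3/4)x^2 + (155/3)x + 5/2

order-1 term: (160/3)x - 3/2
the series for exp(3(D ∘ ∇ + D ∘ D_q)) f terminates at order 1
exp(3(D ∘ ∇ + D ∘ D_q)) f = (5/4)x^3 + (3/4)x^2 + (155/3)x + 5/2


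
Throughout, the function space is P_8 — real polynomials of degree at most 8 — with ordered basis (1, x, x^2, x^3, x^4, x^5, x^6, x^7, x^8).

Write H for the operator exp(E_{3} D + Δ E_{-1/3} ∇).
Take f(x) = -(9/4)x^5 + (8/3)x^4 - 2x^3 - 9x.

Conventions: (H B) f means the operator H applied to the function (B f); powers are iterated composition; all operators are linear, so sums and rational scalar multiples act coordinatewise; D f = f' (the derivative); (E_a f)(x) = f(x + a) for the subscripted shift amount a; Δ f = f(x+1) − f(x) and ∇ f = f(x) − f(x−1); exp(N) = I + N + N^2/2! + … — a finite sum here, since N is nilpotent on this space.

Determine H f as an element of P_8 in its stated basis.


order-1 term: -(45/4)x^4 - (508/3)x^3 - (881/2)x^2 - (6203/6)x - 23911/36
order-2 term: -(45/2)x^3 - 524x^2 - 3035x - 30131/6
order-3 term: -(45/2)x^2 - (1588/3)x - 5193/2
order-4 term: -(45/4)x - 532/3
order-5 term: -9/4
the series for exp(E_{3} D + Δ E_{-1/3} ∇) f terminates at order 5
exp(E_{3} D + Δ E_{-1/3} ∇) f = -(9/4)x^5 - (103/12)x^4 - (1163/6)x^3 - 987x^2 - (55421/12)x - 76159/9

the image equals g(x) = -(9/4)x^5 - (103/12)x^4 - (1163/6)x^3 - 987x^2 - (55421/12)x - 76159/9


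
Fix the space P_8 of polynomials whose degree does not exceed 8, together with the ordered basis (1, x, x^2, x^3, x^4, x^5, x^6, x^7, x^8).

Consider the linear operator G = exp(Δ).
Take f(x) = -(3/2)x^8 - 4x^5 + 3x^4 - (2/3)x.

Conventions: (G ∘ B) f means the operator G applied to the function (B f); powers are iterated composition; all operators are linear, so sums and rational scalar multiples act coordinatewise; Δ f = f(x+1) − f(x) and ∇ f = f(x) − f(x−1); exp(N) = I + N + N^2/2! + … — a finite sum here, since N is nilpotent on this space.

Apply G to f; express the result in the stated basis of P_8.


order-1 term: -12x^7 - 42x^6 - 84x^5 - 125x^4 - 112x^3 - 64x^2 - 20x - 19/6
order-2 term: -42x^6 - 252x^5 - 735x^4 - 1300x^3 - 1404x^2 - 860x - 459/2
order-3 term: -84x^5 - 630x^4 - 2100x^3 - 3820x^2 - 3720x - 1531
order-4 term: -105x^4 - 840x^3 - 2730x^2 - 4220x - 5177/2
order-5 term: -84x^3 - 630x^2 - 1680x - 1579
order-6 term: -42x^2 - 252x - 399
order-7 term: -12x - 42
order-8 term: -3/2
the series for exp(Δ) f terminates at order 8
exp(Δ) f = -(3/2)x^8 - 12x^7 - 84x^6 - 424x^5 - 1592x^4 - 4436x^3 - 8690x^2 - (32294/3)x - 19121/3

the result is g(x) = -(3/2)x^8 - 12x^7 - 84x^6 - 424x^5 - 1592x^4 - 4436x^3 - 8690x^2 - (32294/3)x - 19121/3


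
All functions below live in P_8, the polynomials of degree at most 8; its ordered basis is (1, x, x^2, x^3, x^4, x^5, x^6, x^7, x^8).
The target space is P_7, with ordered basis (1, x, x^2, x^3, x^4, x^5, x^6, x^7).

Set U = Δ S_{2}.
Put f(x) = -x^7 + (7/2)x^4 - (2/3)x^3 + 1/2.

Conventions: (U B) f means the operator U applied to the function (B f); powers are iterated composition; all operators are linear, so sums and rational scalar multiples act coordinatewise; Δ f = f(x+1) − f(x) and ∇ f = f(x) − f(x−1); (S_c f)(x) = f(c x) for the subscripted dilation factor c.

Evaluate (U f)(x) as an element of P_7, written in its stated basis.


g(x) = -896x^6 - 2688x^5 - 4480x^4 - 4256x^3 - 2368x^2 - 688x - 232/3

S_{2} f = -128x^7 + 56x^4 - (16/3)x^3 + 1/2
Δ S_{2} f = -896x^6 - 2688x^5 - 4480x^4 - 4256x^3 - 2368x^2 - 688x - 232/3


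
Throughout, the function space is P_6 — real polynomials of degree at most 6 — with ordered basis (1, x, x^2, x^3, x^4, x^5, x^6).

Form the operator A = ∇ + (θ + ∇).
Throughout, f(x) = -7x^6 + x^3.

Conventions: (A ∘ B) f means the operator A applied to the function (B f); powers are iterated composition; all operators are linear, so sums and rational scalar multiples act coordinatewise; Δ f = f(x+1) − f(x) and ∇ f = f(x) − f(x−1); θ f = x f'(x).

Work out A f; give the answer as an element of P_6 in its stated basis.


the image equals g(x) = -42x^6 - 84x^5 + 210x^4 - 277x^3 + 216x^2 - 90x + 16

∇ f = -42x^5 + 105x^4 - 140x^3 + 108x^2 - 45x + 8
θ f = -42x^6 + 3x^3
∇ f = -42x^5 + 105x^4 - 140x^3 + 108x^2 - 45x + 8
(θ + ∇) f = -42x^6 - 42x^5 + 105x^4 - 137x^3 + 108x^2 - 45x + 8
(∇ + (θ + ∇)) f = -42x^6 - 84x^5 + 210x^4 - 277x^3 + 216x^2 - 90x + 16


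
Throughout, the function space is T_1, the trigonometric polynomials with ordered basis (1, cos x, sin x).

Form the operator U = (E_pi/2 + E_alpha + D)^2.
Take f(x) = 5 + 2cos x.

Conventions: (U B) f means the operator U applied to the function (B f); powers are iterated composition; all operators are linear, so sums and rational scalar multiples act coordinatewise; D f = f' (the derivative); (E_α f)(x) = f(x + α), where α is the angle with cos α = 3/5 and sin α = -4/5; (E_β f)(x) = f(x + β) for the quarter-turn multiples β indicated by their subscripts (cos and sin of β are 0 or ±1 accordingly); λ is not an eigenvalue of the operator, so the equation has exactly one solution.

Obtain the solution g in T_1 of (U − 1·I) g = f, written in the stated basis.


the image equals g(x) = 5/3 - (13/20)cos x + (9/20)sin x

write g with unknown coordinates in the stated basis and equate coefficients in (U − 1·I) g = f
solving from the highest basis element down gives g = 5/3 - (13/20)cos x + (9/20)sin x
check: U g = 20/3 + (27/20)cos x + (9/20)sin x
so U g − 1·g = 5 + 2cos x = f ✓


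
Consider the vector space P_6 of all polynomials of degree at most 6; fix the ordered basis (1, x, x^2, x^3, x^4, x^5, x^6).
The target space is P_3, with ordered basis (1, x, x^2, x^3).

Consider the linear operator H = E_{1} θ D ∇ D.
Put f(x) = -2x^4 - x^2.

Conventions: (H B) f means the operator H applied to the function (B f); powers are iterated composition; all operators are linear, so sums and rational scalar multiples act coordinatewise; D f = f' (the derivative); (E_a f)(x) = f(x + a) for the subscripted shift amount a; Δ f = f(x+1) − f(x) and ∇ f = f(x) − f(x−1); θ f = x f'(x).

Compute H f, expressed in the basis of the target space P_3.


the result is g(x) = -48x - 48

D f = -8x^3 - 2x
∇ D f = -24x^2 + 24x - 10
D ∇ D f = -48x + 24
θ (D ∇ D) f = -48x
E_{1} θ (D ∇ D) f = -48x - 48
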